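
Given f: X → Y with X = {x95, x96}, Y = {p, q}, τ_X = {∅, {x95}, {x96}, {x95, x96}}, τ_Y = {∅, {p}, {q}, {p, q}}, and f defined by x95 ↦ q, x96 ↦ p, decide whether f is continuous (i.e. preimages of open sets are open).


f IS continuous.

Compute f^{-1}(U) for each U ∈ τ_Y:
  U = ∅: f^{-1}(U) = ∅ ∈ τ_X ✓.
  U = {p}: f^{-1}(U) = {x96} ∈ τ_X ✓.
  U = {q}: f^{-1}(U) = {x95} ∈ τ_X ✓.
  U = {p, q}: f^{-1}(U) = {x95, x96} ∈ τ_X ✓.
Every preimage lies in τ_X, so f IS continuous.


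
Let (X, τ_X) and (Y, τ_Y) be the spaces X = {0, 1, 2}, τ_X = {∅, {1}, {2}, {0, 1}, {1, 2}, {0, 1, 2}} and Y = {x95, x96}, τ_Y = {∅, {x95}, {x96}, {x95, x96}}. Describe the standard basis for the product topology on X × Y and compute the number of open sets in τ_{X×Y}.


Basis B = {∅ × ∅, {1} × {x95}, {1} × {x96}, {2} × {x95}, {2} × {x96}, {0, 1} × {x95}, {0, 1} × {x96}, {1} × {x95, x96}, {1, 2} × {x95}, {1, 2} × {x96}, {2} × {x95, x96}, {0, 1, 2} × {x95}, {0, 1, 2} × {x96}, {0, 1} × {x95, x96}, {1, 2} × {x95, x96}, {0, 1, 2} × {x95, x96}}; |τ_{X×Y}| = 36.

Enumerate products U × V with U ∈ τ_X, V ∈ τ_Y (deduplicated):
  ∅ × ∅ = {} (∅)
  {1} × {x95} = {(1,x95)}
  {1} × {x96} = {(1,x96)}
  {2} × {x95} = {(2,x95)}
  {2} × {x96} = {(2,x96)}
  {0, 1} × {x95} = {(0,x95), (1,x95)}
  {0, 1} × {x96} = {(0,x96), (1,x96)}
  {1} × {x95, x96} = {(1,x95), (1,x96)}
  {1, 2} × {x95} = {(1,x95), (2,x95)}
  {1, 2} × {x96} = {(1,x96), (2,x96)}
  {2} × {x95, x96} = {(2,x95), (2,x96)}
  {0, 1, 2} × {x95} = {(0,x95), (1,x95), (2,x95)}
  {0, 1, 2} × {x96} = {(0,x96), (1,x96), (2,x96)}
  {0, 1} × {x95, x96} = {(0,x95), (0,x96), (1,x95), (1,x96)}
  {1, 2} × {x95, x96} = {(1,x95), (1,x96), (2,x95), (2,x96)}
  {0, 1, 2} × {x95, x96} = {(0,x95), (0,x96), (1,x95), (1,x96), (2,x95), (2,x96)}
These 16 distinct sets form the basis B.
Close under arbitrary unions to get τ_{X×Y}; counting gives |τ_{X×Y}| = 36.


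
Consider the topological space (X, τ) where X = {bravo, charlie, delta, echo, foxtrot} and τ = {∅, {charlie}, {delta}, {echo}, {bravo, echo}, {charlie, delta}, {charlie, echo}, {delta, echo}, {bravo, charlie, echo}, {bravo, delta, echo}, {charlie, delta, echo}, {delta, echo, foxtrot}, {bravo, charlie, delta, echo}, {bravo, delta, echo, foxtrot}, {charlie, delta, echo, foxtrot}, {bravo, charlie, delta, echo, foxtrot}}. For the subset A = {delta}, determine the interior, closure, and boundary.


int(A) = {delta}, cl(A) = {delta, foxtrot}, ∂A = {foxtrot}.

Closed sets in (X, τ) are complements of opens:
  closed(X, τ) = {∅, {bravo}, {charlie}, {foxtrot}, {bravo, charlie}, {bravo, foxtrot}, {charlie, foxtrot}, {delta, foxtrot}, {bravo, charlie, foxtrot}, {bravo, delta, foxtrot}, {bravo, echo, foxtrot}, {charlie, delta, foxtrot}, {bravo, charlie, delta, foxtrot}, {bravo, charlie, echo, foxtrot}, {bravo, delta, echo, foxtrot}, {bravo, charlie, delta, echo, foxtrot}}.
int(A) = ⋃ {U ∈ τ : U ⊆ A}. Opens contained in A: ∅, {delta}.
Taking the union of these: int(A) = {delta}.
cl(A) = ⋂ {C closed : A ⊆ C}. Closed sets containing A: {delta, foxtrot}, {bravo, delta, foxtrot}, {charlie, delta, foxtrot}, {bravo, charlie, delta, foxtrot}, {bravo, delta, echo, foxtrot}, {bravo, charlie, delta, echo, foxtrot}.
Intersecting these: cl(A) = {delta, foxtrot}.
∂A = cl(A) ∖ int(A) = {delta, foxtrot} ∖ {delta} = {foxtrot}.


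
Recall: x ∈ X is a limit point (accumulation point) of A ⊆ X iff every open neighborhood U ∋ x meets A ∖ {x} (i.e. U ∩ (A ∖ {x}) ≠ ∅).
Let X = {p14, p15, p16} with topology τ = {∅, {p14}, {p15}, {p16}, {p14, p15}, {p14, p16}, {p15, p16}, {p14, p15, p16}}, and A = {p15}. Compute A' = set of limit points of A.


A' = ∅

For each x ∈ X, list the open sets U ∈ τ with x ∈ U, then check whether U ∩ (A ∖ {x}) ≠ ∅ for every such U.
  x = p14: open {p14} ∋ x has {p14} ∩ (A ∖ {p14}) = ∅, so x is NOT a limit point.
  x = p15: open {p15} ∋ x has {p15} ∩ (A ∖ {p15}) = ∅, so x is NOT a limit point.
  x = p16: open {p16} ∋ x has {p16} ∩ (A ∖ {p16}) = ∅, so x is NOT a limit point.
Collecting: A' = ∅.


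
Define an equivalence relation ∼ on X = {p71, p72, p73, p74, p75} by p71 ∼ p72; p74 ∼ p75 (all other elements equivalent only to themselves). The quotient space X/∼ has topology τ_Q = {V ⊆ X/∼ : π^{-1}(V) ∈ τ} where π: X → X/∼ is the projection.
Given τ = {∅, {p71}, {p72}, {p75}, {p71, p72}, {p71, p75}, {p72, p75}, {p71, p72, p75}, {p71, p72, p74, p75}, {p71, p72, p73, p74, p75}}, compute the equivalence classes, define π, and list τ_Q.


X/∼ = {[p71=p72], [p73], [p74=p75]}; |τ_Q| = 4.

Equivalence classes: [p71=p72], [p73], [p74=p75].
Quotient map π: X → X/∼ sends p71 ↦ [p71=p72], p72 ↦ [p71=p72], p73 ↦ [p73], p74 ↦ [p74=p75], p75 ↦ [p74=p75].
For each subset V ⊆ X/∼, compute π^{-1}(V) ⊆ X and check whether π^{-1}(V) ∈ τ. V is open in τ_Q iff π^{-1}(V) ∈ τ.
  V = {}: π^{-1}(V) = ∅ ∈ τ ✓.
  V = {[p71=p72]}: π^{-1}(V) = {p71, p72} ∈ τ ✓.
  V = {[p73]}: π^{-1}(V) = {p73} ∉ τ ✗.
  V = {[p71=p72], [p73]}: π^{-1}(V) = {p71, p72, p73} ∉ τ ✗.
  V = {[p74=p75]}: π^{-1}(V) = {p74, p75} ∉ τ ✗.
  V = {[p71=p72], [p74=p75]}: π^{-1}(V) = {p71, p72, p74, p75} ∈ τ ✓.
  V = {[p73], [p74=p75]}: π^{-1}(V) = {p73, p74, p75} ∉ τ ✗.
  V = {[p71=p72], [p73], [p74=p75]}: π^{-1}(V) = {p71, p72, p73, p74, p75} ∈ τ ✓.
Open sets in the quotient: τ_Q = {{}, {[p71=p72]}, {[p71=p72], [p74=p75]}, {[p71=p72], [p73], [p74=p75]}} (4 elements).


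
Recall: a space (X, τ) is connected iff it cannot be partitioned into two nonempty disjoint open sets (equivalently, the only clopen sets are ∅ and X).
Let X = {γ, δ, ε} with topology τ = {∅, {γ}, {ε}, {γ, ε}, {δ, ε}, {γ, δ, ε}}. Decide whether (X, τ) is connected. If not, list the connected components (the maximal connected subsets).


(X, τ) is disconnected; components = [{γ}, {δ, ε}].

Find clopen sets (U ∈ τ with X ∖ U ∈ τ):
  U = ∅, X ∖ U = {γ, δ, ε} — both open, so U is clopen.
  U = {γ}, X ∖ U = {δ, ε} — both open, so U is clopen.
  U = {δ, ε}, X ∖ U = {γ} — both open, so U is clopen.
  U = {γ, δ, ε}, X ∖ U = ∅ — both open, so U is clopen.
Nontrivial clopen(s) exist: e.g. {δ, ε}. So (X, τ) is disconnected.
Compute connected components by grouping points that agree on all clopens:
  component: {γ}
  component: {δ, ε}


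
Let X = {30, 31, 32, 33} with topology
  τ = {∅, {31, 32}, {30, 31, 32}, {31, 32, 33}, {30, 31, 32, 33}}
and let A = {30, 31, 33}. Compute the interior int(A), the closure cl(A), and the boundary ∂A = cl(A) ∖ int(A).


int(A) = ∅, cl(A) = {30, 31, 32, 33}, ∂A = {30, 31, 32, 33}.

Closed sets in (X, τ) are complements of opens:
  closed(X, τ) = {∅, {30}, {33}, {30, 33}, {30, 31, 32, 33}}.
int(A) = ⋃ {U ∈ τ : U ⊆ A}. Opens contained in A: ∅.
Taking the union of these: int(A) = ∅.
cl(A) = ⋂ {C closed : A ⊆ C}. Closed sets containing A: {30, 31, 32, 33}.
Intersecting these: cl(A) = {30, 31, 32, 33}.
∂A = cl(A) ∖ int(A) = {30, 31, 32, 33} ∖ ∅ = {30, 31, 32, 33}.


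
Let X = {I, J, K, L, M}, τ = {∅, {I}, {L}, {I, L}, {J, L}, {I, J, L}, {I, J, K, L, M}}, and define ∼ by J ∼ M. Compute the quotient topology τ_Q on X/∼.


X/∼ = {[I], [J=M], [K], [L]}; |τ_Q| = 5.

Equivalence classes: [I], [J=M], [K], [L].
Quotient map π: X → X/∼ sends I ↦ [I], J ↦ [J=M], K ↦ [K], L ↦ [L], M ↦ [J=M].
For each subset V ⊆ X/∼, compute π^{-1}(V) ⊆ X and check whether π^{-1}(V) ∈ τ. V is open in τ_Q iff π^{-1}(V) ∈ τ.
  V = {}: π^{-1}(V) = ∅ ∈ τ ✓.
  V = {[I]}: π^{-1}(V) = {I} ∈ τ ✓.
  V = {[J=M]}: π^{-1}(V) = {J, M} ∉ τ ✗.
  V = {[I], [J=M]}: π^{-1}(V) = {I, J, M} ∉ τ ✗.
  V = {[K]}: π^{-1}(V) = {K} ∉ τ ✗.
  V = {[I], [K]}: π^{-1}(V) = {I, K} ∉ τ ✗.
  V = {[J=M], [K]}: π^{-1}(V) = {J, K, M} ∉ τ ✗.
  V = {[I], [J=M], [K]}: π^{-1}(V) = {I, J, K, M} ∉ τ ✗.
  V = {[L]}: π^{-1}(V) = {L} ∈ τ ✓.
  V = {[I], [L]}: π^{-1}(V) = {I, L} ∈ τ ✓.
  V = {[J=M], [L]}: π^{-1}(V) = {J, L, M} ∉ τ ✗.
  V = {[I], [J=M], [L]}: π^{-1}(V) = {I, J, L, M} ∉ τ ✗.
  V = {[K], [L]}: π^{-1}(V) = {K, L} ∉ τ ✗.
  V = {[I], [K], [L]}: π^{-1}(V) = {I, K, L} ∉ τ ✗.
  V = {[J=M], [K], [L]}: π^{-1}(V) = {J, K, L, M} ∉ τ ✗.
  V = {[I], [J=M], [K], [L]}: π^{-1}(V) = {I, J, K, L, M} ∈ τ ✓.
Open sets in the quotient: τ_Q = {{}, {[I]}, {[L]}, {[I], [L]}, {[I], [J=M], [K], [L]}} (5 elements).


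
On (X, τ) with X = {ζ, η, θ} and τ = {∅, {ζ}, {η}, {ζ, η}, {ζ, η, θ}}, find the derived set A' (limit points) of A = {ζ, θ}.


A' = {θ}

For each x ∈ X, list the open sets U ∈ τ with x ∈ U, then check whether U ∩ (A ∖ {x}) ≠ ∅ for every such U.
  x = ζ: open {ζ} ∋ x has {ζ} ∩ (A ∖ {ζ}) = ∅, so x is NOT a limit point.
  x = η: open {η} ∋ x has {η} ∩ (A ∖ {η}) = ∅, so x is NOT a limit point.
  x = θ: opens ∋ x are {ζ, η, θ}; each meets A ∖ {θ}, so x IS a limit point.
Collecting: A' = {θ}.


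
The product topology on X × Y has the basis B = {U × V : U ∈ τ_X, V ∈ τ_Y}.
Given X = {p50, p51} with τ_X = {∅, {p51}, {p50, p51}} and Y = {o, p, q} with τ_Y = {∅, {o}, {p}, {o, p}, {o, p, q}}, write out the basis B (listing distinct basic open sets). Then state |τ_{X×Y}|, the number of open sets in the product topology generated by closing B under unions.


Basis B = {∅ × ∅, {p51} × {o}, {p51} × {p}, {p50, p51} × {o}, {p50, p51} × {p}, {p51} × {o, p}, {p51} × {o, p, q}, {p50, p51} × {o, p}, {p50, p51} × {o, p, q}}; |τ_{X×Y}| = 14.

Enumerate products U × V with U ∈ τ_X, V ∈ τ_Y (deduplicated):
  ∅ × ∅ = {} (∅)
  {p51} × {o} = {(p51,o)}
  {p51} × {p} = {(p51,p)}
  {p50, p51} × {o} = {(p50,o), (p51,o)}
  {p50, p51} × {p} = {(p50,p), (p51,p)}
  {p51} × {o, p} = {(p51,o), (p51,p)}
  {p51} × {o, p, q} = {(p51,o), (p51,p), (p51,q)}
  {p50, p51} × {o, p} = {(p50,o), (p50,p), (p51,o), (p51,p)}
  {p50, p51} × {o, p, q} = {(p50,o), (p50,p), (p50,q), (p51,o), (p51,p), (p51,q)}
These 9 distinct sets form the basis B.
Close under arbitrary unions to get τ_{X×Y}; counting gives |τ_{X×Y}| = 14.


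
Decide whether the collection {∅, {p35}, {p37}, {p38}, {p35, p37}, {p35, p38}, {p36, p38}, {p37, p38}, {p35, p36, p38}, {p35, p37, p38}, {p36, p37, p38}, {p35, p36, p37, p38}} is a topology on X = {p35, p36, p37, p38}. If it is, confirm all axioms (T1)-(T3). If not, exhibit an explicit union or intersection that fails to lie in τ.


τ IS a topology on X.

Axiom (T1): ∅ ∈ τ? Yes; X ∈ τ? Yes.
Axiom (T2/T3): check pairwise unions and intersections of members of τ.
All pairwise intersections and unions checked — each lies in τ. Therefore τ satisfies (T1), (T2), (T3): it IS a topology on X.


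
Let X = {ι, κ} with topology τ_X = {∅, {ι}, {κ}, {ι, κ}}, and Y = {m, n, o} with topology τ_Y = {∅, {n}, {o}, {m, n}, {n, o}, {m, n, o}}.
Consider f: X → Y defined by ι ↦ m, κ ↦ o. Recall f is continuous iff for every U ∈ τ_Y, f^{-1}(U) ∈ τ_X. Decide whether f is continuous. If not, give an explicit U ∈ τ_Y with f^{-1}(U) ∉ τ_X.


f IS continuous.

Compute f^{-1}(U) for each U ∈ τ_Y:
  U = ∅: f^{-1}(U) = ∅ ∈ τ_X ✓.
  U = {n}: f^{-1}(U) = ∅ ∈ τ_X ✓.
  U = {o}: f^{-1}(U) = {κ} ∈ τ_X ✓.
  U = {m, n}: f^{-1}(U) = {ι} ∈ τ_X ✓.
  U = {n, o}: f^{-1}(U) = {κ} ∈ τ_X ✓.
  U = {m, n, o}: f^{-1}(U) = {ι, κ} ∈ τ_X ✓.
Every preimage lies in τ_X, so f IS continuous.


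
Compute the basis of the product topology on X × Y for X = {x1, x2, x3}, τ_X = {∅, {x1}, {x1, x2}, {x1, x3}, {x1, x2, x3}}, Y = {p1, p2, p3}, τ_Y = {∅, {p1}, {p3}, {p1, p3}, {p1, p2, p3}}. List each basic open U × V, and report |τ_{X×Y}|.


Basis B = {∅ × ∅, {x1} × {p1}, {x1} × {p3}, {x1} × {p1, p3}, {x1, x2} × {p1}, {x1, x3} × {p1}, {x1, x2} × {p3}, {x1, x3} × {p3}, {x1} × {p1, p2, p3}, {x1, x2, x3} × {p1}, {x1, x2, x3} × {p3}, {x1, x2} × {p1, p3}, {x1, x3} × {p1, p3}, {x1, x2} × {p1, p2, p3}, {x1, x3} × {p1, p2, p3}, {x1, x2, x3} × {p1, p3}, {x1, x2, x3} × {p1, p2, p3}}; |τ_{X×Y}| = 50.

Enumerate products U × V with U ∈ τ_X, V ∈ τ_Y (deduplicated):
  ∅ × ∅ = {} (∅)
  {x1} × {p1} = {(x1,p1)}
  {x1} × {p3} = {(x1,p3)}
  {x1} × {p1, p3} = {(x1,p1), (x1,p3)}
  {x1, x2} × {p1} = {(x1,p1), (x2,p1)}
  {x1, x3} × {p1} = {(x1,p1), (x3,p1)}
  {x1, x2} × {p3} = {(x1,p3), (x2,p3)}
  {x1, x3} × {p3} = {(x1,p3), (x3,p3)}
  {x1} × {p1, p2, p3} = {(x1,p1), (x1,p2), (x1,p3)}
  {x1, x2, x3} × {p1} = {(x1,p1), (x2,p1), (x3,p1)}
  {x1, x2, x3} × {p3} = {(x1,p3), (x2,p3), (x3,p3)}
  {x1, x2} × {p1, p3} = {(x1,p1), (x1,p3), (x2,p1), (x2,p3)}
  {x1, x3} × {p1, p3} = {(x1,p1), (x1,p3), (x3,p1), (x3,p3)}
  {x1, x2} × {p1, p2, p3} = {(x1,p1), (x1,p2), (x1,p3), (x2,p1), (x2,p2), (x2,p3)}
  {x1, x3} × {p1, p2, p3} = {(x1,p1), (x1,p2), (x1,p3), (x3,p1), (x3,p2), (x3,p3)}
  {x1, x2, x3} × {p1, p3} = {(x1,p1), (x1,p3), (x2,p1), (x2,p3), (x3,p1), (x3,p3)}
  {x1, x2, x3} × {p1, p2, p3} = {(x1,p1), (x1,p2), (x1,p3), (x2,p1), (x2,p2), (x2,p3), (x3,p1), (x3,p2), (x3,p3)}
These 17 distinct sets form the basis B.
Close under arbitrary unions to get τ_{X×Y}; counting gives |τ_{X×Y}| = 50.


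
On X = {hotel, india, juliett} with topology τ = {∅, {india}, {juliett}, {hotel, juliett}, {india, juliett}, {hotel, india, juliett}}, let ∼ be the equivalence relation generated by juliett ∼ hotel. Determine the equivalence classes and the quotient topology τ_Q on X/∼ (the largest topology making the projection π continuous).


X/∼ = {[hotel=juliett], [india]}; |τ_Q| = 4.

Equivalence classes: [hotel=juliett], [india].
Quotient map π: X → X/∼ sends hotel ↦ [hotel=juliett], india ↦ [india], juliett ↦ [hotel=juliett].
For each subset V ⊆ X/∼, compute π^{-1}(V) ⊆ X and check whether π^{-1}(V) ∈ τ. V is open in τ_Q iff π^{-1}(V) ∈ τ.
  V = {}: π^{-1}(V) = ∅ ∈ τ ✓.
  V = {[hotel=juliett]}: π^{-1}(V) = {hotel, juliett} ∈ τ ✓.
  V = {[india]}: π^{-1}(V) = {india} ∈ τ ✓.
  V = {[hotel=juliett], [india]}: π^{-1}(V) = {hotel, india, juliett} ∈ τ ✓.
Open sets in the quotient: τ_Q = {{}, {[hotel=juliett]}, {[india]}, {[hotel=juliett], [india]}} (4 elements).


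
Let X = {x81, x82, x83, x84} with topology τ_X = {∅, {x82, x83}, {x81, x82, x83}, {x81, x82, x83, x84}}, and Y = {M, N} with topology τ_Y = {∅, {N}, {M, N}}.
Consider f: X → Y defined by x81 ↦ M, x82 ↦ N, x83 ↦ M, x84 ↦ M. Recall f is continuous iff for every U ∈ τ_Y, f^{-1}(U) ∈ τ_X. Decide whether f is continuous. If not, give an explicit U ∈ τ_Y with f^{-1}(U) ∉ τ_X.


f is NOT continuous.

Compute f^{-1}(U) for each U ∈ τ_Y:
  U = ∅: f^{-1}(U) = ∅ ∈ τ_X ✓.
  U = {N}: f^{-1}(U) = {x82} ∉ τ_X ✗.
  U = {M, N}: f^{-1}(U) = {x81, x82, x83, x84} ∈ τ_X ✓.
Found U = {N} with f^{-1}(U) = {x82} not in τ_X. Therefore f is NOT continuous.


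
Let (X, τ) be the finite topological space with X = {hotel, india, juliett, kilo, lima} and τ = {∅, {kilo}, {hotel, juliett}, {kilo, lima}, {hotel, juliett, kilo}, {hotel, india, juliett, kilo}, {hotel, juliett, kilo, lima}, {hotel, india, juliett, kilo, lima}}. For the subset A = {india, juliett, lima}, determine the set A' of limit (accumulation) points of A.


A' = {hotel, india}

For each x ∈ X, list the open sets U ∈ τ with x ∈ U, then check whether U ∩ (A ∖ {x}) ≠ ∅ for every such U.
  x = hotel: opens ∋ x are {hotel, juliett}, {hotel, juliett, kilo}, {hotel, india, juliett, kilo}, {hotel, juliett, kilo, lima}, {hotel, india, juliett, kilo, lima}; each meets A ∖ {hotel}, so x IS a limit point.
  x = india: opens ∋ x are {hotel, india, juliett, kilo}, {hotel, india, juliett, kilo, lima}; each meets A ∖ {india}, so x IS a limit point.
  x = juliett: open {hotel, juliett} ∋ x has {hotel, juliett} ∩ (A ∖ {juliett}) = ∅, so x is NOT a limit point.
  x = kilo: open {kilo} ∋ x has {kilo} ∩ (A ∖ {kilo}) = ∅, so x is NOT a limit point.
  x = lima: open {kilo, lima} ∋ x has {kilo, lima} ∩ (A ∖ {lima}) = ∅, so x is NOT a limit point.
Collecting: A' = {hotel, india}.


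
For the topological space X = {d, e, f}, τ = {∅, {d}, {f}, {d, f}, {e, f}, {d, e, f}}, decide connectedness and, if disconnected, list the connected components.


(X, τ) is disconnected; components = [{d}, {e, f}].

Find clopen sets (U ∈ τ with X ∖ U ∈ τ):
  U = ∅, X ∖ U = {d, e, f} — both open, so U is clopen.
  U = {d}, X ∖ U = {e, f} — both open, so U is clopen.
  U = {e, f}, X ∖ U = {d} — both open, so U is clopen.
  U = {d, e, f}, X ∖ U = ∅ — both open, so U is clopen.
Nontrivial clopen(s) exist: e.g. {e, f}. So (X, τ) is disconnected.
Compute connected components by grouping points that agree on all clopens:
  component: {d}
  component: {e, f}


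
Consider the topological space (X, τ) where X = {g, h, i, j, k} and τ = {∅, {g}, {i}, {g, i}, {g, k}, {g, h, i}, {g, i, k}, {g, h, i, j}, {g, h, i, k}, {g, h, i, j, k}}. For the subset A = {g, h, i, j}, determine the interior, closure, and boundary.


int(A) = {g, h, i, j}, cl(A) = {g, h, i, j, k}, ∂A = {k}.

Closed sets in (X, τ) are complements of opens:
  closed(X, τ) = {∅, {j}, {k}, {h, j}, {j, k}, {h, i, j}, {h, j, k}, {g, h, j, k}, {h, i, j, k}, {g, h, i, j, k}}.
int(A) = ⋃ {U ∈ τ : U ⊆ A}. Opens contained in A: ∅, {g}, {i}, {g, i}, {g, h, i}, {g, h, i, j}.
Taking the union of these: int(A) = {g, h, i, j}.
cl(A) = ⋂ {C closed : A ⊆ C}. Closed sets containing A: {g, h, i, j, k}.
Intersecting these: cl(A) = {g, h, i, j, k}.
∂A = cl(A) ∖ int(A) = {g, h, i, j, k} ∖ {g, h, i, j} = {k}.


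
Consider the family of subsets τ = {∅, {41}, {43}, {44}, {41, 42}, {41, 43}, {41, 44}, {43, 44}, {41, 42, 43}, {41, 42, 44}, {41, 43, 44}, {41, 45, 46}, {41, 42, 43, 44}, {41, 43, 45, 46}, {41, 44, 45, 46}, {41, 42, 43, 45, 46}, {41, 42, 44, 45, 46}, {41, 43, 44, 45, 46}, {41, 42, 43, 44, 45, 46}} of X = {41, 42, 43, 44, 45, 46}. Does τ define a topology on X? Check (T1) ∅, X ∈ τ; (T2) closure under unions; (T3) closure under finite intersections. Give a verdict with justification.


τ is NOT a topology on X.

Axiom (T1): ∅ ∈ τ? Yes; X ∈ τ? Yes.
Axiom (T2/T3): check pairwise unions and intersections of members of τ.
Counterexample for (T2): {41, 42} ∪ {41, 45, 46} = {41, 42, 45, 46} ∉ τ. Therefore τ is NOT a topology.


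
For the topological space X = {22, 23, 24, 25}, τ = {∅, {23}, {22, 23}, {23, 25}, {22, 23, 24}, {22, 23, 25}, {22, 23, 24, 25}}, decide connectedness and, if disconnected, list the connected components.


(X, τ) is connected.

Find clopen sets (U ∈ τ with X ∖ U ∈ τ):
  U = ∅, X ∖ U = {22, 23, 24, 25} — both open, so U is clopen.
  U = {22, 23, 24, 25}, X ∖ U = ∅ — both open, so U is clopen.
Only trivial clopens (∅ and X) exist, so (X, τ) is connected.
Compute connected components by grouping points that agree on all clopens:
  component: {22, 23, 24, 25}


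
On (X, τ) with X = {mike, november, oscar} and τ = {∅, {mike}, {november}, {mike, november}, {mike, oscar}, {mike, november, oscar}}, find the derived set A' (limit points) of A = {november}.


A' = ∅

For each x ∈ X, list the open sets U ∈ τ with x ∈ U, then check whether U ∩ (A ∖ {x}) ≠ ∅ for every such U.
  x = mike: open {mike} ∋ x has {mike} ∩ (A ∖ {mike}) = ∅, so x is NOT a limit point.
  x = november: open {november} ∋ x has {november} ∩ (A ∖ {november}) = ∅, so x is NOT a limit point.
  x = oscar: open {mike, oscar} ∋ x has {mike, oscar} ∩ (A ∖ {oscar}) = ∅, so x is NOT a limit point.
Collecting: A' = ∅.


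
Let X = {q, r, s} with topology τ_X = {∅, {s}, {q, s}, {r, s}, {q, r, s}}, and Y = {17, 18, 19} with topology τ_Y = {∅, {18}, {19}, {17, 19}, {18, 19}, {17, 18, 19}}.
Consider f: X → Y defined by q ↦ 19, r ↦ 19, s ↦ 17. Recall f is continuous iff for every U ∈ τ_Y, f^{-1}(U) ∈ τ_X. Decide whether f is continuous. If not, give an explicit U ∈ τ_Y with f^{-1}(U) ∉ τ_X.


f is NOT continuous.

Compute f^{-1}(U) for each U ∈ τ_Y:
  U = ∅: f^{-1}(U) = ∅ ∈ τ_X ✓.
  U = {18}: f^{-1}(U) = ∅ ∈ τ_X ✓.
  U = {19}: f^{-1}(U) = {q, r} ∉ τ_X ✗.
  U = {17, 19}: f^{-1}(U) = {q, r, s} ∈ τ_X ✓.
  U = {18, 19}: f^{-1}(U) = {q, r} ∉ τ_X ✗.
  U = {17, 18, 19}: f^{-1}(U) = {q, r, s} ∈ τ_X ✓.
Found U = {19} with f^{-1}(U) = {q, r} not in τ_X. Therefore f is NOT continuous.


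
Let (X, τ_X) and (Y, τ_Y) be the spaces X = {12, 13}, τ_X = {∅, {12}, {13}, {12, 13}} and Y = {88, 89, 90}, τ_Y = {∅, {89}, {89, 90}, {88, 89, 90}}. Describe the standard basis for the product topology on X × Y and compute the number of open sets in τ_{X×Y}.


Basis B = {∅ × ∅, {12} × {89}, {13} × {89}, {12} × {89, 90}, {12, 13} × {89}, {13} × {89, 90}, {12} × {88, 89, 90}, {13} × {88, 89, 90}, {12, 13} × {89, 90}, {12, 13} × {88, 89, 90}}; |τ_{X×Y}| = 16.

Enumerate products U × V with U ∈ τ_X, V ∈ τ_Y (deduplicated):
  ∅ × ∅ = {} (∅)
  {12} × {89} = {(12,89)}
  {13} × {89} = {(13,89)}
  {12} × {89, 90} = {(12,89), (12,90)}
  {12, 13} × {89} = {(12,89), (13,89)}
  {13} × {89, 90} = {(13,89), (13,90)}
  {12} × {88, 89, 90} = {(12,88), (12,89), (12,90)}
  {13} × {88, 89, 90} = {(13,88), (13,89), (13,90)}
  {12, 13} × {89, 90} = {(12,89), (12,90), (13,89), (13,90)}
  {12, 13} × {88, 89, 90} = {(12,88), (12,89), (12,90), (13,88), (13,89), (13,90)}
These 10 distinct sets form the basis B.
Close under arbitrary unions to get τ_{X×Y}; counting gives |τ_{X×Y}| = 16.


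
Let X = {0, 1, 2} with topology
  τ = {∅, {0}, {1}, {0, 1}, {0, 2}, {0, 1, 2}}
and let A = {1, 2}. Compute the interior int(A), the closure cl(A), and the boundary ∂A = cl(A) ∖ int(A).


int(A) = {1}, cl(A) = {1, 2}, ∂A = {2}.

Closed sets in (X, τ) are complements of opens:
  closed(X, τ) = {∅, {1}, {2}, {0, 2}, {1, 2}, {0, 1, 2}}.
int(A) = ⋃ {U ∈ τ : U ⊆ A}. Opens contained in A: ∅, {1}.
Taking the union of these: int(A) = {1}.
cl(A) = ⋂ {C closed : A ⊆ C}. Closed sets containing A: {1, 2}, {0, 1, 2}.
Intersecting these: cl(A) = {1, 2}.
∂A = cl(A) ∖ int(A) = {1, 2} ∖ {1} = {2}.


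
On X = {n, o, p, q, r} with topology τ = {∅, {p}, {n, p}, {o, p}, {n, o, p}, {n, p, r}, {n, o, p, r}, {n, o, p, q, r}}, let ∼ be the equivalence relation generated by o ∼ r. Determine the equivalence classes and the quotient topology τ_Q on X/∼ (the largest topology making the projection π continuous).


X/∼ = {[n], [o=r], [p], [q]}; |τ_Q| = 5.

Equivalence classes: [n], [o=r], [p], [q].
Quotient map π: X → X/∼ sends n ↦ [n], o ↦ [o=r], p ↦ [p], q ↦ [q], r ↦ [o=r].
For each subset V ⊆ X/∼, compute π^{-1}(V) ⊆ X and check whether π^{-1}(V) ∈ τ. V is open in τ_Q iff π^{-1}(V) ∈ τ.
  V = {}: π^{-1}(V) = ∅ ∈ τ ✓.
  V = {[n]}: π^{-1}(V) = {n} ∉ τ ✗.
  V = {[o=r]}: π^{-1}(V) = {o, r} ∉ τ ✗.
  V = {[n], [o=r]}: π^{-1}(V) = {n, o, r} ∉ τ ✗.
  V = {[p]}: π^{-1}(V) = {p} ∈ τ ✓.
  V = {[n], [p]}: π^{-1}(V) = {n, p} ∈ τ ✓.
  V = {[o=r], [p]}: π^{-1}(V) = {o, p, r} ∉ τ ✗.
  V = {[n], [o=r], [p]}: π^{-1}(V) = {n, o, p, r} ∈ τ ✓.
  V = {[q]}: π^{-1}(V) = {q} ∉ τ ✗.
  V = {[n], [q]}: π^{-1}(V) = {n, q} ∉ τ ✗.
  V = {[o=r], [q]}: π^{-1}(V) = {o, q, r} ∉ τ ✗.
  V = {[n], [o=r], [q]}: π^{-1}(V) = {n, o, q, r} ∉ τ ✗.
  V = {[p], [q]}: π^{-1}(V) = {p, q} ∉ τ ✗.
  V = {[n], [p], [q]}: π^{-1}(V) = {n, p, q} ∉ τ ✗.
  V = {[o=r], [p], [q]}: π^{-1}(V) = {o, p, q, r} ∉ τ ✗.
  V = {[n], [o=r], [p], [q]}: π^{-1}(V) = {n, o, p, q, r} ∈ τ ✓.
Open sets in the quotient: τ_Q = {{}, {[p]}, {[n], [p]}, {[n], [o=r], [p]}, {[n], [o=r], [p], [q]}} (5 elements).


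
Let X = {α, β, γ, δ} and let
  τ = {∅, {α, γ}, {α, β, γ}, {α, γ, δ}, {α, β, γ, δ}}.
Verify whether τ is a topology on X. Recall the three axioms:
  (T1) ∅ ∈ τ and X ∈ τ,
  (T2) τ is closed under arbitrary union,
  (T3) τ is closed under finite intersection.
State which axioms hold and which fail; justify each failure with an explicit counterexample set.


τ IS a topology on X.

Axiom (T1): ∅ ∈ τ? Yes; X ∈ τ? Yes.
Axiom (T2/T3): check pairwise unions and intersections of members of τ.
All pairwise intersections and unions checked — each lies in τ. Therefore τ satisfies (T1), (T2), (T3): it IS a topology on X.


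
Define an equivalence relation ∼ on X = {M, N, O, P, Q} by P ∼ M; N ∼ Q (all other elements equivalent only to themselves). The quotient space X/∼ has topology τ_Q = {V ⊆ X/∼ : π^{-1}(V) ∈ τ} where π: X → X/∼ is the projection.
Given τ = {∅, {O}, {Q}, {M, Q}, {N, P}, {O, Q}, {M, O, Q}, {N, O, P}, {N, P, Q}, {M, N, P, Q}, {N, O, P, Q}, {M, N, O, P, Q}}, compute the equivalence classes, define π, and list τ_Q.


X/∼ = {[M=P], [N=Q], [O]}; |τ_Q| = 4.

Equivalence classes: [M=P], [N=Q], [O].
Quotient map π: X → X/∼ sends M ↦ [M=P], N ↦ [N=Q], O ↦ [O], P ↦ [M=P], Q ↦ [N=Q].
For each subset V ⊆ X/∼, compute π^{-1}(V) ⊆ X and check whether π^{-1}(V) ∈ τ. V is open in τ_Q iff π^{-1}(V) ∈ τ.
  V = {}: π^{-1}(V) = ∅ ∈ τ ✓.
  V = {[M=P]}: π^{-1}(V) = {M, P} ∉ τ ✗.
  V = {[N=Q]}: π^{-1}(V) = {N, Q} ∉ τ ✗.
  V = {[M=P], [N=Q]}: π^{-1}(V) = {M, N, P, Q} ∈ τ ✓.
  V = {[O]}: π^{-1}(V) = {O} ∈ τ ✓.
  V = {[M=P], [O]}: π^{-1}(V) = {M, O, P} ∉ τ ✗.
  V = {[N=Q], [O]}: π^{-1}(V) = {N, O, Q} ∉ τ ✗.
  V = {[M=P], [N=Q], [O]}: π^{-1}(V) = {M, N, O, P, Q} ∈ τ ✓.
Open sets in the quotient: τ_Q = {{}, {[M=P], [N=Q]}, {[O]}, {[M=P], [N=Q], [O]}} (4 elements).


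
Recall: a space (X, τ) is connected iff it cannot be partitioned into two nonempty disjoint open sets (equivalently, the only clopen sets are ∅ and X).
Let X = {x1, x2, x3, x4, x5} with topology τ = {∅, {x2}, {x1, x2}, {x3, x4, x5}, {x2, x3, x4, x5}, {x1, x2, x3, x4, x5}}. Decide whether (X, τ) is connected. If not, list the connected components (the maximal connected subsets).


(X, τ) is disconnected; components = [{x1, x2}, {x3, x4, x5}].

Find clopen sets (U ∈ τ with X ∖ U ∈ τ):
  U = ∅, X ∖ U = {x1, x2, x3, x4, x5} — both open, so U is clopen.
  U = {x1, x2}, X ∖ U = {x3, x4, x5} — both open, so U is clopen.
  U = {x3, x4, x5}, X ∖ U = {x1, x2} — both open, so U is clopen.
  U = {x1, x2, x3, x4, x5}, X ∖ U = ∅ — both open, so U is clopen.
Nontrivial clopen(s) exist: e.g. {x1, x2}. So (X, τ) is disconnected.
Compute connected components by grouping points that agree on all clopens:
  component: {x1, x2}
  component: {x3, x4, x5}


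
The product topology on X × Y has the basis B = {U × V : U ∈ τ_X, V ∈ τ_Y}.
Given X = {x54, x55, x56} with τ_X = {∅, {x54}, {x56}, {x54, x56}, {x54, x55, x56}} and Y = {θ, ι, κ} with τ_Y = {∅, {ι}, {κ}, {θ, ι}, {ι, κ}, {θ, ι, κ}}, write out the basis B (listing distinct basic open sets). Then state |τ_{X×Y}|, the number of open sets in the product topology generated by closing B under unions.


Basis B = {∅ × ∅, {x54} × {ι}, {x54} × {κ}, {x56} × {ι}, {x56} × {κ}, {x54} × {θ, ι}, {x54} × {ι, κ}, {x54, x56} × {ι}, {x54, x56} × {κ}, {x56} × {θ, ι}, {x56} × {ι, κ}, {x54} × {θ, ι, κ}, {x54, x55, x56} × {ι}, {x54, x55, x56} × {κ}, {x56} × {θ, ι, κ}, {x54, x56} × {θ, ι}, {x54, x56} × {ι, κ}, {x54, x56} × {θ, ι, κ}, {x54, x55, x56} × {θ, ι}, {x54, x55, x56} × {ι, κ}, {x54, x55, x56} × {θ, ι, κ}}; |τ_{X×Y}| = 70.

Enumerate products U × V with U ∈ τ_X, V ∈ τ_Y (deduplicated):
  ∅ × ∅ = {} (∅)
  {x54} × {ι} = {(x54,ι)}
  {x54} × {κ} = {(x54,κ)}
  {x56} × {ι} = {(x56,ι)}
  {x56} × {κ} = {(x56,κ)}
  {x54} × {θ, ι} = {(x54,θ), (x54,ι)}
  {x54} × {ι, κ} = {(x54,ι), (x54,κ)}
  {x54, x56} × {ι} = {(x54,ι), (x56,ι)}
  {x54, x56} × {κ} = {(x54,κ), (x56,κ)}
  {x56} × {θ, ι} = {(x56,θ), (x56,ι)}
  {x56} × {ι, κ} = {(x56,ι), (x56,κ)}
  {x54} × {θ, ι, κ} = {(x54,θ), (x54,ι), (x54,κ)}
  {x54, x55, x56} × {ι} = {(x54,ι), (x55,ι), (x56,ι)}
  {x54, x55, x56} × {κ} = {(x54,κ), (x55,κ), (x56,κ)}
  {x56} × {θ, ι, κ} = {(x56,θ), (x56,ι), (x56,κ)}
  {x54, x56} × {θ, ι} = {(x54,θ), (x54,ι), (x56,θ), (x56,ι)}
  {x54, x56} × {ι, κ} = {(x54,ι), (x54,κ), (x56,ι), (x56,κ)}
  {x54, x56} × {θ, ι, κ} = {(x54,θ), (x54,ι), (x54,κ), (x56,θ), (x56,ι), (x56,κ)}
  {x54, x55, x56} × {θ, ι} = {(x54,θ), (x54,ι), (x55,θ), (x55,ι), (x56,θ), (x56,ι)}
  {x54, x55, x56} × {ι, κ} = {(x54,ι), (x54,κ), (x55,ι), (x55,κ), (x56,ι), (x56,κ)}
  {x54, x55, x56} × {θ, ι, κ} = {(x54,θ), (x54,ι), (x54,κ), (x55,θ), (x55,ι), (x55,κ), (x56,θ), (x56,ι), (x56,κ)}
These 21 distinct sets form the basis B.
Close under arbitrary unions to get τ_{X×Y}; counting gives |τ_{X×Y}| = 70.


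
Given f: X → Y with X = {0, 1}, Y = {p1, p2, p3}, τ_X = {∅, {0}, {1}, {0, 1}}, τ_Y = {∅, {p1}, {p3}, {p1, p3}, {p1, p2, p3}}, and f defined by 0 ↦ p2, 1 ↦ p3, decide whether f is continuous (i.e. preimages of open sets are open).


f IS continuous.

Compute f^{-1}(U) for each U ∈ τ_Y:
  U = ∅: f^{-1}(U) = ∅ ∈ τ_X ✓.
  U = {p1}: f^{-1}(U) = ∅ ∈ τ_X ✓.
  U = {p3}: f^{-1}(U) = {1} ∈ τ_X ✓.
  U = {p1, p3}: f^{-1}(U) = {1} ∈ τ_X ✓.
  U = {p1, p2, p3}: f^{-1}(U) = {0, 1} ∈ τ_X ✓.
Every preimage lies in τ_X, so f IS continuous.


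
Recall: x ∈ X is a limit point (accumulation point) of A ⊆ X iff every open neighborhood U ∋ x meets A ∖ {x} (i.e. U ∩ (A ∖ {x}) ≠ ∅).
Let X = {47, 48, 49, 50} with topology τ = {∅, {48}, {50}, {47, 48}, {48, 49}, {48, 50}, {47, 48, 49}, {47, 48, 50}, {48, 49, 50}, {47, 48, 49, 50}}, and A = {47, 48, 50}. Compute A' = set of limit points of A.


A' = {47, 49}

For each x ∈ X, list the open sets U ∈ τ with x ∈ U, then check whether U ∩ (A ∖ {x}) ≠ ∅ for every such U.
  x = 47: opens ∋ x are {47, 48}, {47, 48, 49}, {47, 48, 50}, {47, 48, 49, 50}; each meets A ∖ {47}, so x IS a limit point.
  x = 48: open {48} ∋ x has {48} ∩ (A ∖ {48}) = ∅, so x is NOT a limit point.
  x = 49: opens ∋ x are {48, 49}, {47, 48, 49}, {48, 49, 50}, {47, 48, 49, 50}; each meets A ∖ {49}, so x IS a limit point.
  x = 50: open {50} ∋ x has {50} ∩ (A ∖ {50}) = ∅, so x is NOT a limit point.
Collecting: A' = {47, 49}.


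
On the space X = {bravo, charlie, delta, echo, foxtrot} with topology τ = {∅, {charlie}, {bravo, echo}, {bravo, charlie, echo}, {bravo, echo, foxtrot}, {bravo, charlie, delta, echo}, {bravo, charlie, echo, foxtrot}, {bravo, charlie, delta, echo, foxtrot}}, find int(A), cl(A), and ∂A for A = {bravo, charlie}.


int(A) = {charlie}, cl(A) = {bravo, charlie, delta, echo, foxtrot}, ∂A = {bravo, delta, echo, foxtrot}.

Closed sets in (X, τ) are complements of opens:
  closed(X, τ) = {∅, {delta}, {foxtrot}, {charlie, delta}, {delta, foxtrot}, {charlie, delta, foxtrot}, {bravo, delta, echo, foxtrot}, {bravo, charlie, delta, echo, foxtrot}}.
int(A) = ⋃ {U ∈ τ : U ⊆ A}. Opens contained in A: ∅, {charlie}.
Taking the union of these: int(A) = {charlie}.
cl(A) = ⋂ {C closed : A ⊆ C}. Closed sets containing A: {bravo, charlie, delta, echo, foxtrot}.
Intersecting these: cl(A) = {bravo, charlie, delta, echo, foxtrot}.
∂A = cl(A) ∖ int(A) = {bravo, charlie, delta, echo, foxtrot} ∖ {charlie} = {bravo, delta, echo, foxtrot}.


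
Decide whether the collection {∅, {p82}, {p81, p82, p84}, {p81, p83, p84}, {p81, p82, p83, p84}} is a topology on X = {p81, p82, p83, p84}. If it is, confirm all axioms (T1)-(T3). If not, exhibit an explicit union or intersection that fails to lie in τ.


τ is NOT a topology on X.

Axiom (T1): ∅ ∈ τ? Yes; X ∈ τ? Yes.
Axiom (T2/T3): check pairwise unions and intersections of members of τ.
Counterexample for (T3): {p81, p82, p84} ∩ {p81, p83, p84} = {p81, p84} ∉ τ. Therefore τ is NOT a topology.


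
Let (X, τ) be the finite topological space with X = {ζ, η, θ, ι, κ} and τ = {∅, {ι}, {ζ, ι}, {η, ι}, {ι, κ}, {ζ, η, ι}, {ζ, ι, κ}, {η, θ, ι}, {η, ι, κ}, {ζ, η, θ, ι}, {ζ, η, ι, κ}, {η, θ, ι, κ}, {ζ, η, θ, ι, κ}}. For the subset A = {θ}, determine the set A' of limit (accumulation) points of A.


A' = ∅

For each x ∈ X, list the open sets U ∈ τ with x ∈ U, then check whether U ∩ (A ∖ {x}) ≠ ∅ for every such U.
  x = ζ: open {ζ, ι} ∋ x has {ζ, ι} ∩ (A ∖ {ζ}) = ∅, so x is NOT a limit point.
  x = η: open {η, ι} ∋ x has {η, ι} ∩ (A ∖ {η}) = ∅, so x is NOT a limit point.
  x = θ: open {η, θ, ι} ∋ x has {η, θ, ι} ∩ (A ∖ {θ}) = ∅, so x is NOT a limit point.
  x = ι: open {ι} ∋ x has {ι} ∩ (A ∖ {ι}) = ∅, so x is NOT a limit point.
  x = κ: open {ι, κ} ∋ x has {ι, κ} ∩ (A ∖ {κ}) = ∅, so x is NOT a limit point.
Collecting: A' = ∅.


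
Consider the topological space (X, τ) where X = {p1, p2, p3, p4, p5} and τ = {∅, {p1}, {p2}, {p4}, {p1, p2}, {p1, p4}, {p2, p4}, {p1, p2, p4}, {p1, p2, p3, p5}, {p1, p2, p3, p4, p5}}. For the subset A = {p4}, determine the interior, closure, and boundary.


int(A) = {p4}, cl(A) = {p4}, ∂A = ∅.

Closed sets in (X, τ) are complements of opens:
  closed(X, τ) = {∅, {p4}, {p3, p5}, {p1, p3, p5}, {p2, p3, p5}, {p3, p4, p5}, {p1, p2, p3, p5}, {p1, p3, p4, p5}, {p2, p3, p4, p5}, {p1, p2, p3, p4, p5}}.
int(A) = ⋃ {U ∈ τ : U ⊆ A}. Opens contained in A: ∅, {p4}.
Taking the union of these: int(A) = {p4}.
cl(A) = ⋂ {C closed : A ⊆ C}. Closed sets containing A: {p4}, {p3, p4, p5}, {p1, p3, p4, p5}, {p2, p3, p4, p5}, {p1, p2, p3, p4, p5}.
Intersecting these: cl(A) = {p4}.
∂A = cl(A) ∖ int(A) = {p4} ∖ {p4} = ∅.


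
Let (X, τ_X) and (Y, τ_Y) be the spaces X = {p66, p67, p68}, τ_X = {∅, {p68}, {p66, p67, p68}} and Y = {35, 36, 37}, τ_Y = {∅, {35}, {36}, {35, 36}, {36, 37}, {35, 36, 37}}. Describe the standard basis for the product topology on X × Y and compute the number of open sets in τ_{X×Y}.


Basis B = {∅ × ∅, {p68} × {35}, {p68} × {36}, {p68} × {35, 36}, {p68} × {36, 37}, {p66, p67, p68} × {35}, {p66, p67, p68} × {36}, {p68} × {35, 36, 37}, {p66, p67, p68} × {35, 36}, {p66, p67, p68} × {36, 37}, {p66, p67, p68} × {35, 36, 37}}; |τ_{X×Y}| = 18.

Enumerate products U × V with U ∈ τ_X, V ∈ τ_Y (deduplicated):
  ∅ × ∅ = {} (∅)
  {p68} × {35} = {(p68,35)}
  {p68} × {36} = {(p68,36)}
  {p68} × {35, 36} = {(p68,35), (p68,36)}
  {p68} × {36, 37} = {(p68,36), (p68,37)}
  {p66, p67, p68} × {35} = {(p66,35), (p67,35), (p68,35)}
  {p66, p67, p68} × {36} = {(p66,36), (p67,36), (p68,36)}
  {p68} × {35, 36, 37} = {(p68,35), (p68,36), (p68,37)}
  {p66, p67, p68} × {35, 36} = {(p66,35), (p66,36), (p67,35), (p67,36), (p68,35), (p68,36)}
  {p66, p67, p68} × {36, 37} = {(p66,36), (p66,37), (p67,36), (p67,37), (p68,36), (p68,37)}
  {p66, p67, p68} × {35, 36, 37} = {(p66,35), (p66,36), (p66,37), (p67,35), (p67,36), (p67,37), (p68,35), (p68,36), (p68,37)}
These 11 distinct sets form the basis B.
Close under arbitrary unions to get τ_{X×Y}; counting gives |τ_{X×Y}| = 18.


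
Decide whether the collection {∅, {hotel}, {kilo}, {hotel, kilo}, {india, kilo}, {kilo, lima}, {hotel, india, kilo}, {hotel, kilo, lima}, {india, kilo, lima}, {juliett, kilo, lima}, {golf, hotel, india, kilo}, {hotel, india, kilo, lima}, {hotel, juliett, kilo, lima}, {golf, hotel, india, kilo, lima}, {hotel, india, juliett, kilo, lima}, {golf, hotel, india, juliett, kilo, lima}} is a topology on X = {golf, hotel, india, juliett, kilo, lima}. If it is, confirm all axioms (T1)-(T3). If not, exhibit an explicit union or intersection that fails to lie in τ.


τ is NOT a topology on X.

Axiom (T1): ∅ ∈ τ? Yes; X ∈ τ? Yes.
Axiom (T2/T3): check pairwise unions and intersections of members of τ.
Counterexample for (T2): {india, kilo} ∪ {juliett, kilo, lima} = {india, juliett, kilo, lima} ∉ τ. Therefore τ is NOT a topology.


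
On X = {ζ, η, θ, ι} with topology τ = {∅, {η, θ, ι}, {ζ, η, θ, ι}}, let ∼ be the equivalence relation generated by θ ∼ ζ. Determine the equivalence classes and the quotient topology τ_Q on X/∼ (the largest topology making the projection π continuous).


X/∼ = {[ζ=θ], [η], [ι]}; |τ_Q| = 2.

Equivalence classes: [ζ=θ], [η], [ι].
Quotient map π: X → X/∼ sends ζ ↦ [ζ=θ], η ↦ [η], θ ↦ [ζ=θ], ι ↦ [ι].
For each subset V ⊆ X/∼, compute π^{-1}(V) ⊆ X and check whether π^{-1}(V) ∈ τ. V is open in τ_Q iff π^{-1}(V) ∈ τ.
  V = {}: π^{-1}(V) = ∅ ∈ τ ✓.
  V = {[ζ=θ]}: π^{-1}(V) = {ζ, θ} ∉ τ ✗.
  V = {[η]}: π^{-1}(V) = {η} ∉ τ ✗.
  V = {[ζ=θ], [η]}: π^{-1}(V) = {ζ, η, θ} ∉ τ ✗.
  V = {[ι]}: π^{-1}(V) = {ι} ∉ τ ✗.
  V = {[ζ=θ], [ι]}: π^{-1}(V) = {ζ, θ, ι} ∉ τ ✗.
  V = {[η], [ι]}: π^{-1}(V) = {η, ι} ∉ τ ✗.
  V = {[ζ=θ], [η], [ι]}: π^{-1}(V) = {ζ, η, θ, ι} ∈ τ ✓.
Open sets in the quotient: τ_Q = {{}, {[ζ=θ], [η], [ι]}} (2 elements).


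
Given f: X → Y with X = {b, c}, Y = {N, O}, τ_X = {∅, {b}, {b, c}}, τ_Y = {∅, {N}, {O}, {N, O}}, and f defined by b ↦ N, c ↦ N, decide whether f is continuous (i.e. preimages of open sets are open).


f IS continuous.

Compute f^{-1}(U) for each U ∈ τ_Y:
  U = ∅: f^{-1}(U) = ∅ ∈ τ_X ✓.
  U = {N}: f^{-1}(U) = {b, c} ∈ τ_X ✓.
  U = {O}: f^{-1}(U) = ∅ ∈ τ_X ✓.
  U = {N, O}: f^{-1}(U) = {b, c} ∈ τ_X ✓.
Every preimage lies in τ_X, so f IS continuous.


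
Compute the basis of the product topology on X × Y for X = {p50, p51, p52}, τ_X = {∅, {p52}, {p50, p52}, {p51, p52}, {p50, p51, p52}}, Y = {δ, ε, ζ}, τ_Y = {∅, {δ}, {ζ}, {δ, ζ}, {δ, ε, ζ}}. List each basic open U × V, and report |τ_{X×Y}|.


Basis B = {∅ × ∅, {p52} × {δ}, {p52} × {ζ}, {p50, p52} × {δ}, {p50, p52} × {ζ}, {p51, p52} × {δ}, {p51, p52} × {ζ}, {p52} × {δ, ζ}, {p50, p51, p52} × {δ}, {p50, p51, p52} × {ζ}, {p52} × {δ, ε, ζ}, {p50, p52} × {δ, ζ}, {p51, p52} × {δ, ζ}, {p50, p52} × {δ, ε, ζ}, {p50, p51, p52} × {δ, ζ}, {p51, p52} × {δ, ε, ζ}, {p50, p51, p52} × {δ, ε, ζ}}; |τ_{X×Y}| = 50.

Enumerate products U × V with U ∈ τ_X, V ∈ τ_Y (deduplicated):
  ∅ × ∅ = {} (∅)
  {p52} × {δ} = {(p52,δ)}
  {p52} × {ζ} = {(p52,ζ)}
  {p50, p52} × {δ} = {(p50,δ), (p52,δ)}
  {p50, p52} × {ζ} = {(p50,ζ), (p52,ζ)}
  {p51, p52} × {δ} = {(p51,δ), (p52,δ)}
  {p51, p52} × {ζ} = {(p51,ζ), (p52,ζ)}
  {p52} × {δ, ζ} = {(p52,δ), (p52,ζ)}
  {p50, p51, p52} × {δ} = {(p50,δ), (p51,δ), (p52,δ)}
  {p50, p51, p52} × {ζ} = {(p50,ζ), (p51,ζ), (p52,ζ)}
  {p52} × {δ, ε, ζ} = {(p52,δ), (p52,ε), (p52,ζ)}
  {p50, p52} × {δ, ζ} = {(p50,δ), (p50,ζ), (p52,δ), (p52,ζ)}
  {p51, p52} × {δ, ζ} = {(p51,δ), (p51,ζ), (p52,δ), (p52,ζ)}
  {p50, p52} × {δ, ε, ζ} = {(p50,δ), (p50,ε), (p50,ζ), (p52,δ), (p52,ε), (p52,ζ)}
  {p50, p51, p52} × {δ, ζ} = {(p50,δ), (p50,ζ), (p51,δ), (p51,ζ), (p52,δ), (p52,ζ)}
  {p51, p52} × {δ, ε, ζ} = {(p51,δ), (p51,ε), (p51,ζ), (p52,δ), (p52,ε), (p52,ζ)}
  {p50, p51, p52} × {δ, ε, ζ} = {(p50,δ), (p50,ε), (p50,ζ), (p51,δ), (p51,ε), (p51,ζ), (p52,δ), (p52,ε), (p52,ζ)}
These 17 distinct sets form the basis B.
Close under arbitrary unions to get τ_{X×Y}; counting gives |τ_{X×Y}| = 50.


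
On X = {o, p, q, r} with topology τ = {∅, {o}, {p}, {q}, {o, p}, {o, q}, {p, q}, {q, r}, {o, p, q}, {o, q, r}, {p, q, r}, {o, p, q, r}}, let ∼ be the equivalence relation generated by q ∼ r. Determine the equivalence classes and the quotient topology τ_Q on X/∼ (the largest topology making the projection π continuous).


X/∼ = {[o], [p], [q=r]}; |τ_Q| = 8.

Equivalence classes: [o], [p], [q=r].
Quotient map π: X → X/∼ sends o ↦ [o], p ↦ [p], q ↦ [q=r], r ↦ [q=r].
For each subset V ⊆ X/∼, compute π^{-1}(V) ⊆ X and check whether π^{-1}(V) ∈ τ. V is open in τ_Q iff π^{-1}(V) ∈ τ.
  V = {}: π^{-1}(V) = ∅ ∈ τ ✓.
  V = {[o]}: π^{-1}(V) = {o} ∈ τ ✓.
  V = {[p]}: π^{-1}(V) = {p} ∈ τ ✓.
  V = {[o], [p]}: π^{-1}(V) = {o, p} ∈ τ ✓.
  V = {[q=r]}: π^{-1}(V) = {q, r} ∈ τ ✓.
  V = {[o], [q=r]}: π^{-1}(V) = {o, q, r} ∈ τ ✓.
  V = {[p], [q=r]}: π^{-1}(V) = {p, q, r} ∈ τ ✓.
  V = {[o], [p], [q=r]}: π^{-1}(V) = {o, p, q, r} ∈ τ ✓.
Open sets in the quotient: τ_Q = {{}, {[o]}, {[p]}, {[o], [p]}, {[q=r]}, {[o], [q=r]}, {[p], [q=r]}, {[o], [p], [q=r]}} (8 elements).
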